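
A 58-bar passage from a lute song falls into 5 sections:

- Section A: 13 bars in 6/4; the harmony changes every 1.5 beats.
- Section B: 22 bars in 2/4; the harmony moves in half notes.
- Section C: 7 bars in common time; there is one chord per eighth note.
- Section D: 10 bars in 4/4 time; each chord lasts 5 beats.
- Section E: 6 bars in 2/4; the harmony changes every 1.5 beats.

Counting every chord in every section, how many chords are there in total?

A has 78 beats and chords last 1.5 each, so 52 chords.
B has 44 beats and chords last 2 each, so 22 chords.
C has 28 beats and chords last 0.5 each, so 56 chords.
D has 40 beats and chords last 5 each, so 8 chords.
E has 12 beats and chords last 1.5 each, so 8 chords.
Total: 52 + 22 + 56 + 8 + 8 = 146.

146 chords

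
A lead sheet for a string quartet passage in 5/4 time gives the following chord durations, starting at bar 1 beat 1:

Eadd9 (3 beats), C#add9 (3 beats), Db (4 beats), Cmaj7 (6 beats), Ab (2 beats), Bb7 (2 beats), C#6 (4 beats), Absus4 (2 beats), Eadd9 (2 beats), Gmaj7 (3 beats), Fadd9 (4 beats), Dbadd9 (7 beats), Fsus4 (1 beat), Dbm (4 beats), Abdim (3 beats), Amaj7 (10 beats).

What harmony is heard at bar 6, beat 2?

Eadd9

Beat 2 of bar 6 is beat (6−1)×5 + 2 = 27 overall.
Running totals: Eadd9 ends at 3, C#add9 ends at 6, Db ends at 10, Cmaj7 ends at 16, Ab ends at 18, Bb7 ends at 20, C#6 ends at 24, Absus4 ends at 26, Eadd9 ends at 28.
Beat 27 falls within Eadd9.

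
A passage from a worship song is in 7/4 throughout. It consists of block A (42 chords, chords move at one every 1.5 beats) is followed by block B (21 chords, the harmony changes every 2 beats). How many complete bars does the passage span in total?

15 bars

A: 42 × 1.5 = 63 beats = 9 bars.
B: 21 × 2 = 42 beats = 6 bars.
Total: 9 + 6 = 15 bars.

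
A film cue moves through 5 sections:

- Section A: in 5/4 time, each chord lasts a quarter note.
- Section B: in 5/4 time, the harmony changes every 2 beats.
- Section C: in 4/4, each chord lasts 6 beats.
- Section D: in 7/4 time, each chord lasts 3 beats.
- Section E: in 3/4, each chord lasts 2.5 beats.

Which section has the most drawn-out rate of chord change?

Section C

A: 5 beats/bar ÷ 1 beat/chord = 5 chords/bar.
B: 5 beats/bar ÷ 2 beats/chord = 2.5 chords/bar.
C: 4 beats/bar ÷ 6 beats/chord = 2/3 chords/bar.
D: 7 beats/bar ÷ 3 beats/chord = 7/3 chords/bar.
E: 3 beats/bar ÷ 2.5 beats/chord = 1.2 chords/bar.
Slowest is C at 2/3 chords/bar.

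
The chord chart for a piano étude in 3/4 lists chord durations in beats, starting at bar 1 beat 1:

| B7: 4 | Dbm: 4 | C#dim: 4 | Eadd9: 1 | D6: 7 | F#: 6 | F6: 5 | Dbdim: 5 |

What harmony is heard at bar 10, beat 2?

Beat 2 of bar 10 is beat (10−1)×3 + 2 = 29 overall.
Running totals: B7 ends at 4, Dbm ends at 8, C#dim ends at 12, Eadd9 ends at 13, D6 ends at 20, F# ends at 26, F6 ends at 31.
Beat 29 falls within F6.

F6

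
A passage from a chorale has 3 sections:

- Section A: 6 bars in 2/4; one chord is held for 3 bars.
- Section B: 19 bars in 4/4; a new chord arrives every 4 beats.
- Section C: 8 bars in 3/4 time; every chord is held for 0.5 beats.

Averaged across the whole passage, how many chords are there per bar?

A: 6 bars of 2 beats is 12 beats; at 6 beats each that's 2 chords.
B: 19 bars of 4 beats is 76 beats; at 4 beats each that's 19 chords.
C: 8 bars of 3 beats is 24 beats; at 0.5 beats each that's 48 chords.
Overall: 69 chords over 33 bars → 69/33 = 23/11 chords per bar.

23/11 chords per bar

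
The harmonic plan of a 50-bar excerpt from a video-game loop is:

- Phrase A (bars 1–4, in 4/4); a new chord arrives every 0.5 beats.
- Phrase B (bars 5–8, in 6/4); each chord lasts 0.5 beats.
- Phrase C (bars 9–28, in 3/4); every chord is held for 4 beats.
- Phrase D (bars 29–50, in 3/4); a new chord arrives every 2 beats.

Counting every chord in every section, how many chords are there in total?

A has 16 beats and chords last 0.5 each, so 32 chords.
B has 24 beats and chords last 0.5 each, so 48 chords.
C has 60 beats and chords last 4 each, so 15 chords.
D has 66 beats and chords last 2 each, so 33 chords.
Total: 32 + 48 + 15 + 33 = 128.

128 chords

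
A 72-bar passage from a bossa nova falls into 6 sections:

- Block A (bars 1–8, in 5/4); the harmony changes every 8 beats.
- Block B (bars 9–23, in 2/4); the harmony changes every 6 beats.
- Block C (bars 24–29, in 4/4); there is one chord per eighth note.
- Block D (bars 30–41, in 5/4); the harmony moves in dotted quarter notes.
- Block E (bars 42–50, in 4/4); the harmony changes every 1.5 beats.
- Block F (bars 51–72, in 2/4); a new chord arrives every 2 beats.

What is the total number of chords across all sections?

144 chords

A: 8 bars × 5 beats = 40 beats; 8 beats/chord → 5 chords.
B: 15 bars × 2 beats = 30 beats; 6 beats/chord → 5 chords.
C: 6 bars × 4 beats = 24 beats; 0.5 beats/chord → 48 chords.
D: 12 bars × 5 beats = 60 beats; 1.5 beats/chord → 40 chords.
E: 9 bars × 4 beats = 36 beats; 1.5 beats/chord → 24 chords.
F: 22 bars × 2 beats = 44 beats; 2 beats/chord → 22 chords.
Total: 5 + 5 + 48 + 40 + 24 + 22 = 144.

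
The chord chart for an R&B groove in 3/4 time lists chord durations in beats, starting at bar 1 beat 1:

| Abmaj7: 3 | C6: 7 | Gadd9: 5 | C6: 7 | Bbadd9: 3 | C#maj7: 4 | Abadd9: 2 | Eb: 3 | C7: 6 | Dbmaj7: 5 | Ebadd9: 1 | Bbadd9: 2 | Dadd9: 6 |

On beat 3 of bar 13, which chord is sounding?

C7

Beat 3 of bar 13 is beat (13−1)×3 + 3 = 39 overall.
Running totals: Abmaj7 ends at 3, C6 ends at 10, Gadd9 ends at 15, C6 ends at 22, Bbadd9 ends at 25, C#maj7 ends at 29, Abadd9 ends at 31, Eb ends at 34, C7 ends at 40.
Beat 39 falls within C7.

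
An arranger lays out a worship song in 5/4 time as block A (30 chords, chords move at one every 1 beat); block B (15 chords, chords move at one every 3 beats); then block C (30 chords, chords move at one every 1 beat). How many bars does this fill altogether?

21 bars

A: 30 × 1 = 30 beats = 6 bars.
B: 15 × 3 = 45 beats = 9 bars.
C: 30 × 1 = 30 beats = 6 bars.
Total: 6 + 9 + 6 = 21 bars.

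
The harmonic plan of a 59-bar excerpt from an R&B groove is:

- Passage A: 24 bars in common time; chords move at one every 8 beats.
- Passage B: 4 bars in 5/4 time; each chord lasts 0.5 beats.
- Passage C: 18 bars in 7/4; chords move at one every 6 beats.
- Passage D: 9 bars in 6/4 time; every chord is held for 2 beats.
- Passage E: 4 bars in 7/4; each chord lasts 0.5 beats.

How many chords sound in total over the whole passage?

A has 96 beats and chords last 8 each, so 12 chords.
B has 20 beats and chords last 0.5 each, so 40 chords.
C has 126 beats and chords last 6 each, so 21 chords.
D has 54 beats and chords last 2 each, so 27 chords.
E has 28 beats and chords last 0.5 each, so 56 chords.
Total: 12 + 40 + 21 + 27 + 56 = 156.

156 chords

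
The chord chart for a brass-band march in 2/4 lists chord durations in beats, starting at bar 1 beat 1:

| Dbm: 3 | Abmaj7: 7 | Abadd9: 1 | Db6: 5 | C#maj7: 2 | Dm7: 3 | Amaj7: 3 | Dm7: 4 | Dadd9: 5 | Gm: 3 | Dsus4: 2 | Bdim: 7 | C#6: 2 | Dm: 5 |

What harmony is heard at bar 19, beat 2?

Dsus4

Beat 2 of bar 19 is beat (19−1)×2 + 2 = 38 overall.
Running totals: Dbm ends at 3, Abmaj7 ends at 10, Abadd9 ends at 11, Db6 ends at 16, C#maj7 ends at 18, Dm7 ends at 21, Amaj7 ends at 24, Dm7 ends at 28, Dadd9 ends at 33, Gm ends at 36, Dsus4 ends at 38.
Beat 38 falls within Dsus4.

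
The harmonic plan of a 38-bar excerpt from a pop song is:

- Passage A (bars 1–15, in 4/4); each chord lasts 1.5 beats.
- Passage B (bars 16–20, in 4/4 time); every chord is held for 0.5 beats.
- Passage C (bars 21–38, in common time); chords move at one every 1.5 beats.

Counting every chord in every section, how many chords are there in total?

128 chords

A: 15 bars × 4 beats = 60 beats; 1.5 beats/chord → 40 chords.
B: 5 bars × 4 beats = 20 beats; 0.5 beats/chord → 40 chords.
C: 18 bars × 4 beats = 72 beats; 1.5 beats/chord → 48 chords.
Total: 40 + 40 + 48 = 128.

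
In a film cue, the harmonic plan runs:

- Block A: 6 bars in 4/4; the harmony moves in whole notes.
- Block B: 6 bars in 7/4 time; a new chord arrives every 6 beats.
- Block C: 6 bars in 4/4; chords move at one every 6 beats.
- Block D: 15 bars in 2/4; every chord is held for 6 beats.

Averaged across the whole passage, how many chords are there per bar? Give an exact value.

2/3 chords per bar

A: 6 bars of 4 beats is 24 beats; at 4 beats each that's 6 chords.
B: 6 bars of 7 beats is 42 beats; at 6 beats each that's 7 chords.
C: 6 bars of 4 beats is 24 beats; at 6 beats each that's 4 chords.
D: 15 bars of 2 beats is 30 beats; at 6 beats each that's 5 chords.
Overall: 22 chords over 33 bars → 22/33 = 2/3 chords per bar.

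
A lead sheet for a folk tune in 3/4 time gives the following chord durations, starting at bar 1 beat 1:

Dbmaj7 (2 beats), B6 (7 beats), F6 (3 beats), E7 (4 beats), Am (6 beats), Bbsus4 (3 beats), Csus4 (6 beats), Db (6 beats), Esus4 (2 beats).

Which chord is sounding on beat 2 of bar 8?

Beat 2 of bar 8 is beat (8−1)×3 + 2 = 23 overall.
Running totals: Dbmaj7 ends at 2, B6 ends at 9, F6 ends at 12, E7 ends at 16, Am ends at 22, Bbsus4 ends at 25.
Beat 23 falls within Bbsus4.

Bbsus4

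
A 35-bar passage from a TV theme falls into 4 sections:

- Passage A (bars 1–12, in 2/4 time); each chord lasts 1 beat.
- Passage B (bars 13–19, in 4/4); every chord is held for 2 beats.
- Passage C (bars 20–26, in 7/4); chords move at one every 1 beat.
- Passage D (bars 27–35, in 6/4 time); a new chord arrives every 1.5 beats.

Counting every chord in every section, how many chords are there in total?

A: 12·2 = 24 beats, 24/1 = 24 chords.
B: 7·4 = 28 beats, 28/2 = 14 chords.
C: 7·7 = 49 beats, 49/1 = 49 chords.
D: 9·6 = 54 beats, 54/1.5 = 36 chords.
Total: 24 + 14 + 49 + 36 = 123.

123 chords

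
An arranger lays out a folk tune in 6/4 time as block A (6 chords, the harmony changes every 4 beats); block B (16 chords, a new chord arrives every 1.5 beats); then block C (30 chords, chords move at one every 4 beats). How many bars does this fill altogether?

A: 6 × 4 = 24 beats = 4 bars.
B: 16 × 1.5 = 24 beats = 4 bars.
C: 30 × 4 = 120 beats = 20 bars.
Total: 4 + 4 + 20 = 28 bars.

28 bars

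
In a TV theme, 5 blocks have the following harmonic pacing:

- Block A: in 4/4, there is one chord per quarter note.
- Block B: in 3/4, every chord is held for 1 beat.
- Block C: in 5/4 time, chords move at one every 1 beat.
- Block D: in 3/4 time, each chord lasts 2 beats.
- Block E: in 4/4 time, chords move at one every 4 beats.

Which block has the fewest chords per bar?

A: 4/1 = 4 chords/bar.
B: 3/1 = 3 chords/bar.
C: 5/1 = 5 chords/bar.
D: 3/2 = 1.5 chords/bar.
E: 4/4 = 1 chord/bar.
Slowest is E at 1 chords/bar.

Block E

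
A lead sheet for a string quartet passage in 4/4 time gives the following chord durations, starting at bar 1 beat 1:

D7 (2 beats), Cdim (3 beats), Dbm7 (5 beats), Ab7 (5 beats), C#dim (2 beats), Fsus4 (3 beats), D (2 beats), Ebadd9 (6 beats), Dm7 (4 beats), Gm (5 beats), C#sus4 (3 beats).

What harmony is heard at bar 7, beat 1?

Beat 1 of bar 7 is beat (7−1)×4 + 1 = 25 overall.
Running totals: D7 ends at 2, Cdim ends at 5, Dbm7 ends at 10, Ab7 ends at 15, C#dim ends at 17, Fsus4 ends at 20, D ends at 22, Ebadd9 ends at 28.
Beat 25 falls within Ebadd9.

Ebadd9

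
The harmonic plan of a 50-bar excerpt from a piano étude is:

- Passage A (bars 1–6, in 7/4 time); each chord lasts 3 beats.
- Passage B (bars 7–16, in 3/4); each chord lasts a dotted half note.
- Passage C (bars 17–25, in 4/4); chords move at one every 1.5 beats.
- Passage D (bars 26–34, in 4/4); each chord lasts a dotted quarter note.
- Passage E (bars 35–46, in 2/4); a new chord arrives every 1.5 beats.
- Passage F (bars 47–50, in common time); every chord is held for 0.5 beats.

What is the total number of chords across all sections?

A: 6 bars × 7 beats = 42 beats; 3 beats/chord → 14 chords.
B: 10 bars × 3 beats = 30 beats; 3 beats/chord → 10 chords.
C: 9 bars × 4 beats = 36 beats; 1.5 beats/chord → 24 chords.
D: 9 bars × 4 beats = 36 beats; 1.5 beats/chord → 24 chords.
E: 12 bars × 2 beats = 24 beats; 1.5 beats/chord → 16 chords.
F: 4 bars × 4 beats = 16 beats; 0.5 beats/chord → 32 chords.
Total: 14 + 10 + 24 + 24 + 16 + 32 = 120.

120 chords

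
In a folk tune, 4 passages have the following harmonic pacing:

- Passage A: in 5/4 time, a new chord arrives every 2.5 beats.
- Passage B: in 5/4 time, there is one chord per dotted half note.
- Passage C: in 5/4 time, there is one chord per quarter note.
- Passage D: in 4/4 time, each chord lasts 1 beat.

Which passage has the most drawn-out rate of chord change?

A: each chord is 2.5 beats in 5/4, so 2 per bar.
B: each chord is 3 beats in 5/4, so 5/3 per bar.
C: each chord is 1 beat in 5/4, so 5 per bar.
D: each chord is 1 beat in 4/4, so 4 per bar.
Slowest is B at 5/3 chords/bar.

Passage B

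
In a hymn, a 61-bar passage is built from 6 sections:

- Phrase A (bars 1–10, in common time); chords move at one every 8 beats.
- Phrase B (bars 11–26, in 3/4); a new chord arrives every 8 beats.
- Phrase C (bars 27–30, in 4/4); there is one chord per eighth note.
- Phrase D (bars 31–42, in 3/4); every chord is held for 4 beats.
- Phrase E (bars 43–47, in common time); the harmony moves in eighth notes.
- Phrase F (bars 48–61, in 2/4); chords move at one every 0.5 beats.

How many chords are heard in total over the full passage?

148 chords

A has 40 beats and chords last 8 each, so 5 chords.
B has 48 beats and chords last 8 each, so 6 chords.
C has 16 beats and chords last 0.5 each, so 32 chords.
D has 36 beats and chords last 4 each, so 9 chords.
E has 20 beats and chords last 0.5 each, so 40 chords.
F has 28 beats and chords last 0.5 each, so 56 chords.
Total: 5 + 6 + 32 + 9 + 40 + 56 = 148.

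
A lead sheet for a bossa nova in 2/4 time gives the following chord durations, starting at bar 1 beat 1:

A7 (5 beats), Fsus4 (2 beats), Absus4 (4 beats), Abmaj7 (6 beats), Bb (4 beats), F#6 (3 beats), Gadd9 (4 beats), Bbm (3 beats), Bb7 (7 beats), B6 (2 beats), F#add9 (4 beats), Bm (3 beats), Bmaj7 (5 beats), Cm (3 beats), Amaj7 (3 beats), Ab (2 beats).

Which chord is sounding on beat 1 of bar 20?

B6

Beat 1 of bar 20 is beat (20−1)×2 + 1 = 39 overall.
Running totals: A7 ends at 5, Fsus4 ends at 7, Absus4 ends at 11, Abmaj7 ends at 17, Bb ends at 21, F#6 ends at 24, Gadd9 ends at 28, Bbm ends at 31, Bb7 ends at 38, B6 ends at 40.
Beat 39 falls within B6.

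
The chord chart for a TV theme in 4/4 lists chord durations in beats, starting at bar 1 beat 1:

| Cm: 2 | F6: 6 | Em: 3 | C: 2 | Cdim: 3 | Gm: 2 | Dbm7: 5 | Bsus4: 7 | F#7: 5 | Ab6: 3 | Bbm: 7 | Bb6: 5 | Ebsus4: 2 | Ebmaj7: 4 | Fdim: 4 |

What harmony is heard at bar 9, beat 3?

F#7

Beat 3 of bar 9 is beat (9−1)×4 + 3 = 35 overall.
Running totals: Cm ends at 2, F6 ends at 8, Em ends at 11, C ends at 13, Cdim ends at 16, Gm ends at 18, Dbm7 ends at 23, Bsus4 ends at 30, F#7 ends at 35.
Beat 35 falls within F#7.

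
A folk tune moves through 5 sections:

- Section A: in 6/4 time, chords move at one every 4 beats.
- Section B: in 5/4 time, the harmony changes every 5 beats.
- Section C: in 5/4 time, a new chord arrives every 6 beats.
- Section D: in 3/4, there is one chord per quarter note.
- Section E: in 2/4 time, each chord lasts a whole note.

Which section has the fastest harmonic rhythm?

Section D

A: each chord is 4 beats in 6/4, so 1.5 per bar.
B: each chord is 5 beats in 5/4, so 1 per bar.
C: each chord is 6 beats in 5/4, so 5/6 per bar.
D: each chord is 1 beat in 3/4, so 3 per bar.
E: each chord is 4 beats in 2/4, so 0.5 per bar.
Fastest is D at 3 chords/bar.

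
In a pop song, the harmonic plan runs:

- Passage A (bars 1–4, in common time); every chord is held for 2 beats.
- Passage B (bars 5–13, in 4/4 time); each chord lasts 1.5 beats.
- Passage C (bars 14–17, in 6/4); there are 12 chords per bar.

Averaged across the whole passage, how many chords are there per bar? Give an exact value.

A: 4 bars of 4 beats is 16 beats; at 2 beats each that's 8 chords.
B: 9 bars of 4 beats is 36 beats; at 1.5 beats each that's 24 chords.
C: 4 bars of 6 beats is 24 beats; at 0.5 beats each that's 48 chords.
Overall: 80 chords over 17 bars → 80/17 = 80/17 chords per bar.

80/17 chords per bar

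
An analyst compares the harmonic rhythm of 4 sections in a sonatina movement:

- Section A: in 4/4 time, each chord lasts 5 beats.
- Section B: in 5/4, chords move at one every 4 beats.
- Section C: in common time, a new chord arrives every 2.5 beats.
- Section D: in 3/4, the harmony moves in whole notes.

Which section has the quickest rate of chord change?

A: each chord is 5 beats in 4/4, so 0.8 per bar.
B: each chord is 4 beats in 5/4, so 1.25 per bar.
C: each chord is 2.5 beats in 4/4, so 1.6 per bar.
D: each chord is 4 beats in 3/4, so 0.75 per bar.
Fastest is C at 1.6 chords/bar.

Section C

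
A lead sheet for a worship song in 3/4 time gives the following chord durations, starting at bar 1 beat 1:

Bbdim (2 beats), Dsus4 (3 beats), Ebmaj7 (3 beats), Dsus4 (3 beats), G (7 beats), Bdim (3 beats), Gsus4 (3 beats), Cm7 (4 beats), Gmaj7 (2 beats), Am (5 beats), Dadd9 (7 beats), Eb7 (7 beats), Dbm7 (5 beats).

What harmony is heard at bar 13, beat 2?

Beat 2 of bar 13 is beat (13−1)×3 + 2 = 38 overall.
Running totals: Bbdim ends at 2, Dsus4 ends at 5, Ebmaj7 ends at 8, Dsus4 ends at 11, G ends at 18, Bdim ends at 21, Gsus4 ends at 24, Cm7 ends at 28, Gmaj7 ends at 30, Am ends at 35, Dadd9 ends at 42.
Beat 38 falls within Dadd9.

Dadd9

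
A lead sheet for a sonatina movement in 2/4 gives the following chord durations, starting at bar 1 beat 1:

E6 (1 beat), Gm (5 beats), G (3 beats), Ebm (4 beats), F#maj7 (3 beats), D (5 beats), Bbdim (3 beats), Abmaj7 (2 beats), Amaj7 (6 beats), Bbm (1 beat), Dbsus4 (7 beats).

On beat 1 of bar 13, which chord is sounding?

Beat 1 of bar 13 is beat (13−1)×2 + 1 = 25 overall.
Running totals: E6 ends at 1, Gm ends at 6, G ends at 9, Ebm ends at 13, F#maj7 ends at 16, D ends at 21, Bbdim ends at 24, Abmaj7 ends at 26.
Beat 25 falls within Abmaj7.

Abmaj7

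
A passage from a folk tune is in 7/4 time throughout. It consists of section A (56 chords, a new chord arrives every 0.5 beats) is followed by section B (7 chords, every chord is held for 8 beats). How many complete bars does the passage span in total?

12 bars

A: 56 × 0.5 = 28 beats = 4 bars.
B: 7 × 8 = 56 beats = 8 bars.
Total: 4 + 8 = 12 bars.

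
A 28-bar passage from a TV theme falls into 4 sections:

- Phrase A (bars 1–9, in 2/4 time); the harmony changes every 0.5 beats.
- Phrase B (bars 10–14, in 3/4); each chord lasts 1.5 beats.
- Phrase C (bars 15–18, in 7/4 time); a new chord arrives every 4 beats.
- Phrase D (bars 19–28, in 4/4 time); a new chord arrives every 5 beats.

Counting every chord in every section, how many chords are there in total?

61 chords

A: 9·2 = 18 beats, 18/0.5 = 36 chords.
B: 5·3 = 15 beats, 15/1.5 = 10 chords.
C: 4·7 = 28 beats, 28/4 = 7 chords.
D: 10·4 = 40 beats, 40/5 = 8 chords.
Total: 36 + 10 + 7 + 8 = 61.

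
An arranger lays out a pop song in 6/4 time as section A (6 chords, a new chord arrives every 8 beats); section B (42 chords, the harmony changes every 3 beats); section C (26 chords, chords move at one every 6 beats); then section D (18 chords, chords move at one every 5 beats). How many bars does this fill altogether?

A: 6 × 8 = 48 beats = 8 bars.
B: 42 × 3 = 126 beats = 21 bars.
C: 26 × 6 = 156 beats = 26 bars.
D: 18 × 5 = 90 beats = 15 bars.
Total: 8 + 21 + 26 + 15 = 70 bars.

70 bars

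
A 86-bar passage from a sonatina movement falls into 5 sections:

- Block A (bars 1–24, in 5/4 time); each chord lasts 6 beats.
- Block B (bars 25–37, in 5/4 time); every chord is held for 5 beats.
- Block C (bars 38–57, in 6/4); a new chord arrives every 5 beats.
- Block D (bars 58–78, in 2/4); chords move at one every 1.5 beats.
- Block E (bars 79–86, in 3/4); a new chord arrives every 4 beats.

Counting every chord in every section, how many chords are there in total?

A: 24·5 = 120 beats, 120/6 = 20 chords.
B: 13·5 = 65 beats, 65/5 = 13 chords.
C: 20·6 = 120 beats, 120/5 = 24 chords.
D: 21·2 = 42 beats, 42/1.5 = 28 chords.
E: 8·3 = 24 beats, 24/4 = 6 chords.
Total: 20 + 13 + 24 + 28 + 6 = 91.

91 chords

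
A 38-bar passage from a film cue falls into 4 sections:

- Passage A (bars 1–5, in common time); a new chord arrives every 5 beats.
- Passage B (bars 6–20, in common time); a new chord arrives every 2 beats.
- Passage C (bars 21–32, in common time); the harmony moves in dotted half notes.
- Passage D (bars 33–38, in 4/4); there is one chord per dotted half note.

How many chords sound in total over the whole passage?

58 chords

A: 5·4 = 20 beats, 20/5 = 4 chords.
B: 15·4 = 60 beats, 60/2 = 30 chords.
C: 12·4 = 48 beats, 48/3 = 16 chords.
D: 6·4 = 24 beats, 24/3 = 8 chords.
Total: 4 + 30 + 16 + 8 = 58.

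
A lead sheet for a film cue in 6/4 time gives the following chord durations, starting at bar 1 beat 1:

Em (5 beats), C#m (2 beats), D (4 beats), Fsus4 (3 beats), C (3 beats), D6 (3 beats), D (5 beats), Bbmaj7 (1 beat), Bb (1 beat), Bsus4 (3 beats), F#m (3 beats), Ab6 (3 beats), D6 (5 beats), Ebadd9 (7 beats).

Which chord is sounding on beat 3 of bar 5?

Beat 3 of bar 5 is beat (5−1)×6 + 3 = 27 overall.
Running totals: Em ends at 5, C#m ends at 7, D ends at 11, Fsus4 ends at 14, C ends at 17, D6 ends at 20, D ends at 25, Bbmaj7 ends at 26, Bb ends at 27.
Beat 27 falls within Bb.

Bb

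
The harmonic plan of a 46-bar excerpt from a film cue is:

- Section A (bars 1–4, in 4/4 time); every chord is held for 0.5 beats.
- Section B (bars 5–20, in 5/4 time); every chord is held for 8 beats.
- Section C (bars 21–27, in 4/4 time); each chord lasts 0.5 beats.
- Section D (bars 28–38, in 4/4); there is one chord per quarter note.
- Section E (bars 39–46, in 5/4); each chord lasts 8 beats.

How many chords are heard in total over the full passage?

147 chords

A: 4 bars × 4 beats = 16 beats; 0.5 beats/chord → 32 chords.
B: 16 bars × 5 beats = 80 beats; 8 beats/chord → 10 chords.
C: 7 bars × 4 beats = 28 beats; 0.5 beats/chord → 56 chords.
D: 11 bars × 4 beats = 44 beats; 1 beat/chord → 44 chords.
E: 8 bars × 5 beats = 40 beats; 8 beats/chord → 5 chords.
Total: 32 + 10 + 56 + 44 + 5 = 147.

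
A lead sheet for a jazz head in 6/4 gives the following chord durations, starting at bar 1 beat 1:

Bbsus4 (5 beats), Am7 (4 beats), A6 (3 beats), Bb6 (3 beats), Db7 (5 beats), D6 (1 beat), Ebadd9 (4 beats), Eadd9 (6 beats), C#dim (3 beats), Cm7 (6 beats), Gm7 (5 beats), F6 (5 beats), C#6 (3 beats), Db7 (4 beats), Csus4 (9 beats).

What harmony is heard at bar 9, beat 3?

C#6

Beat 3 of bar 9 is beat (9−1)×6 + 3 = 51 overall.
Running totals: Bbsus4 ends at 5, Am7 ends at 9, A6 ends at 12, Bb6 ends at 15, Db7 ends at 20, D6 ends at 21, Ebadd9 ends at 25, Eadd9 ends at 31, C#dim ends at 34, Cm7 ends at 40, Gm7 ends at 45, F6 ends at 50, C#6 ends at 53.
Beat 51 falls within C#6.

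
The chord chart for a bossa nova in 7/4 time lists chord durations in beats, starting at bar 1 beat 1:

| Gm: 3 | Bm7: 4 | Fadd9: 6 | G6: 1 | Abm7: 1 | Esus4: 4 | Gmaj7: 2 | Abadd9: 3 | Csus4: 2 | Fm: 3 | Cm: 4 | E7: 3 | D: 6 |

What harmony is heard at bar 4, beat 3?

Abadd9

Beat 3 of bar 4 is beat (4−1)×7 + 3 = 24 overall.
Running totals: Gm ends at 3, Bm7 ends at 7, Fadd9 ends at 13, G6 ends at 14, Abm7 ends at 15, Esus4 ends at 19, Gmaj7 ends at 21, Abadd9 ends at 24.
Beat 24 falls within Abadd9.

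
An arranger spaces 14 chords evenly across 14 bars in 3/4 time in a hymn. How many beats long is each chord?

14 bars × 3 beats/bar = 42 beats total.
42 beats ÷ 14 chords = 3 beats per chord.
(That is a dotted half note.)

3 beats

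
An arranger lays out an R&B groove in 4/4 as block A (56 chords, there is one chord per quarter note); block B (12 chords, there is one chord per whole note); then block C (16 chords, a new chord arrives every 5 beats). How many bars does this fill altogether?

A: 56 × 1 = 56 beats = 14 bars.
B: 12 × 4 = 48 beats = 12 bars.
C: 16 × 5 = 80 beats = 20 bars.
Total: 14 + 12 + 20 = 46 bars.

46 bars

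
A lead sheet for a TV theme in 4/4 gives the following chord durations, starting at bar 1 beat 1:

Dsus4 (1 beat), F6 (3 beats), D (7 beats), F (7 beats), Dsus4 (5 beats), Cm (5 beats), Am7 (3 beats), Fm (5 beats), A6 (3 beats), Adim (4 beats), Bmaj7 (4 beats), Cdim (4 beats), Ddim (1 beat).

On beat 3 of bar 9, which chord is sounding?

Beat 3 of bar 9 is beat (9−1)×4 + 3 = 35 overall.
Running totals: Dsus4 ends at 1, F6 ends at 4, D ends at 11, F ends at 18, Dsus4 ends at 23, Cm ends at 28, Am7 ends at 31, Fm ends at 36.
Beat 35 falls within Fm.

Fm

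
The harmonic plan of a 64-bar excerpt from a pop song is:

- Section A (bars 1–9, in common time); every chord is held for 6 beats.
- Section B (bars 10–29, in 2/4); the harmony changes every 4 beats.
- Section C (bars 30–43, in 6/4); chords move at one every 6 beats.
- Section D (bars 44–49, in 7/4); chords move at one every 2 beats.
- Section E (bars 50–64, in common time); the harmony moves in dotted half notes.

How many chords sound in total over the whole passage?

A has 36 beats and chords last 6 each, so 6 chords.
B has 40 beats and chords last 4 each, so 10 chords.
C has 84 beats and chords last 6 each, so 14 chords.
D has 42 beats and chords last 2 each, so 21 chords.
E has 60 beats and chords last 3 each, so 20 chords.
Total: 6 + 10 + 14 + 21 + 20 = 71.

71 chords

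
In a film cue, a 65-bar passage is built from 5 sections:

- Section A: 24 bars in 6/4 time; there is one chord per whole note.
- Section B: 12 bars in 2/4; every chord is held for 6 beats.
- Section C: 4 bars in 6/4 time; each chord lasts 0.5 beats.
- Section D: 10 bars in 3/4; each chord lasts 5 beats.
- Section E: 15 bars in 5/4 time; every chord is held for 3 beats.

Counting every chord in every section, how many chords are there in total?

119 chords

A: 24 bars × 6 beats = 144 beats; 4 beats/chord → 36 chords.
B: 12 bars × 2 beats = 24 beats; 6 beats/chord → 4 chords.
C: 4 bars × 6 beats = 24 beats; 0.5 beats/chord → 48 chords.
D: 10 bars × 3 beats = 30 beats; 5 beats/chord → 6 chords.
E: 15 bars × 5 beats = 75 beats; 3 beats/chord → 25 chords.
Total: 36 + 4 + 48 + 6 + 25 = 119.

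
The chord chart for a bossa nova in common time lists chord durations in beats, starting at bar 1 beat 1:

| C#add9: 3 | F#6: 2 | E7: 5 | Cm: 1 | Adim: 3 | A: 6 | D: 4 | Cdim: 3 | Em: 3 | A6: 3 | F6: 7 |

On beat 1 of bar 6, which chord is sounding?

D

Beat 1 of bar 6 is beat (6−1)×4 + 1 = 21 overall.
Running totals: C#add9 ends at 3, F#6 ends at 5, E7 ends at 10, Cm ends at 11, Adim ends at 14, A ends at 20, D ends at 24.
Beat 21 falls within D.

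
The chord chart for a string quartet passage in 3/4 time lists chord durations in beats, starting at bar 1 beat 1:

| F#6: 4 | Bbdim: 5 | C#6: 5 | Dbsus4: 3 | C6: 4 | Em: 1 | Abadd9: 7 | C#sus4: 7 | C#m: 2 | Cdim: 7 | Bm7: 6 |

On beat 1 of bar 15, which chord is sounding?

Beat 1 of bar 15 is beat (15−1)×3 + 1 = 43 overall.
Running totals: F#6 ends at 4, Bbdim ends at 9, C#6 ends at 14, Dbsus4 ends at 17, C6 ends at 21, Em ends at 22, Abadd9 ends at 29, C#sus4 ends at 36, C#m ends at 38, Cdim ends at 45.
Beat 43 falls within Cdim.

Cdim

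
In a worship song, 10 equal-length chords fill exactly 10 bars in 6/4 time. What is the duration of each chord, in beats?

10 bars × 6 beats/bar = 60 beats total.
60 beats ÷ 10 chords = 6 beats per chord.

6 beats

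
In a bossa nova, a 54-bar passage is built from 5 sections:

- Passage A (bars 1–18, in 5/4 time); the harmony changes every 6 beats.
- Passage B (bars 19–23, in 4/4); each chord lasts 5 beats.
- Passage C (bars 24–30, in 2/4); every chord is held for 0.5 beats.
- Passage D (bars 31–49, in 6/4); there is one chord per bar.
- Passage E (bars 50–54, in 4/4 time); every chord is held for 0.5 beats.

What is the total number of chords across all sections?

106 chords

A: 18 bars × 5 beats = 90 beats; 6 beats/chord → 15 chords.
B: 5 bars × 4 beats = 20 beats; 5 beats/chord → 4 chords.
C: 7 bars × 2 beats = 14 beats; 0.5 beats/chord → 28 chords.
D: 19 bars × 6 beats = 114 beats; 6 beats/chord → 19 chords.
E: 5 bars × 4 beats = 20 beats; 0.5 beats/chord → 40 chords.
Total: 15 + 4 + 28 + 19 + 40 = 106.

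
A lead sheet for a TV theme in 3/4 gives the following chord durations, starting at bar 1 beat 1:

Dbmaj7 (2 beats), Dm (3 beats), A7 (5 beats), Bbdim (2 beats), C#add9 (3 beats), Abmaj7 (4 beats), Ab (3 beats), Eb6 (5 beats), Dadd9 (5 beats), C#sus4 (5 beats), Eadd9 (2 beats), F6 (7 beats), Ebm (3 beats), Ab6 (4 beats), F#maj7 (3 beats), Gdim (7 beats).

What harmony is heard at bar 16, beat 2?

Ebm

Beat 2 of bar 16 is beat (16−1)×3 + 2 = 47 overall.
Running totals: Dbmaj7 ends at 2, Dm ends at 5, A7 ends at 10, Bbdim ends at 12, C#add9 ends at 15, Abmaj7 ends at 19, Ab ends at 22, Eb6 ends at 27, Dadd9 ends at 32, C#sus4 ends at 37, Eadd9 ends at 39, F6 ends at 46, Ebm ends at 49.
Beat 47 falls within Ebm.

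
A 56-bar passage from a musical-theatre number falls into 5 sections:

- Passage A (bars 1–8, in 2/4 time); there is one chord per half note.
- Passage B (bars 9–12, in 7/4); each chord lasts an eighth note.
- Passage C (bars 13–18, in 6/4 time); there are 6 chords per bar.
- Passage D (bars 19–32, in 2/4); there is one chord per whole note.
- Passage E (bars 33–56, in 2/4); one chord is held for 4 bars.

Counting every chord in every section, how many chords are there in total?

A: 8 bars × 2 beats = 16 beats; 2 beats/chord → 8 chords.
B: 4 bars × 7 beats = 28 beats; 0.5 beats/chord → 56 chords.
C: 6 bars × 6 beats = 36 beats; 1 beat/chord → 36 chords.
D: 14 bars × 2 beats = 28 beats; 4 beats/chord → 7 chords.
E: 24 bars × 2 beats = 48 beats; 8 beats/chord → 6 chords.
Total: 8 + 56 + 36 + 7 + 6 = 113.

113 chords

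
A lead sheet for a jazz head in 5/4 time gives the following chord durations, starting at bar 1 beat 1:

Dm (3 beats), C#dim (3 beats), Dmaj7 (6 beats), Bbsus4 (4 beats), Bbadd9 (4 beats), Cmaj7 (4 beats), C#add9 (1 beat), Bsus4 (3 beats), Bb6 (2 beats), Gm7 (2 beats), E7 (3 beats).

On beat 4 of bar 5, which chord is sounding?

Beat 4 of bar 5 is beat (5−1)×5 + 4 = 24 overall.
Running totals: Dm ends at 3, C#dim ends at 6, Dmaj7 ends at 12, Bbsus4 ends at 16, Bbadd9 ends at 20, Cmaj7 ends at 24.
Beat 24 falls within Cmaj7.

Cmaj7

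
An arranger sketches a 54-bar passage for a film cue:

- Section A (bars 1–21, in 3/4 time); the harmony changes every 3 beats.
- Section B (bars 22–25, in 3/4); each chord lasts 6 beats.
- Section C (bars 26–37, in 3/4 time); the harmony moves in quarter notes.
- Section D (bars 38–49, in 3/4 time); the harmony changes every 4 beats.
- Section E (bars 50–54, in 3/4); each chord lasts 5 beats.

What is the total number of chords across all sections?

71 chords

A has 63 beats and chords last 3 each, so 21 chords.
B has 12 beats and chords last 6 each, so 2 chords.
C has 36 beats and chords last 1 each, so 36 chords.
D has 36 beats and chords last 4 each, so 9 chords.
E has 15 beats and chords last 5 each, so 3 chords.
Total: 21 + 2 + 36 + 9 + 3 = 71.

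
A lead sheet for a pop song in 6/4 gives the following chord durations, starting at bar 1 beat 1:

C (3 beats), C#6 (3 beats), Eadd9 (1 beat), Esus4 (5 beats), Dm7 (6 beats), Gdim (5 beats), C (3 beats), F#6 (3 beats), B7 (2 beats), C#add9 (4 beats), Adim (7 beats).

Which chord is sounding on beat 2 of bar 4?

Beat 2 of bar 4 is beat (4−1)×6 + 2 = 20 overall.
Running totals: C ends at 3, C#6 ends at 6, Eadd9 ends at 7, Esus4 ends at 12, Dm7 ends at 18, Gdim ends at 23.
Beat 20 falls within Gdim.

Gdim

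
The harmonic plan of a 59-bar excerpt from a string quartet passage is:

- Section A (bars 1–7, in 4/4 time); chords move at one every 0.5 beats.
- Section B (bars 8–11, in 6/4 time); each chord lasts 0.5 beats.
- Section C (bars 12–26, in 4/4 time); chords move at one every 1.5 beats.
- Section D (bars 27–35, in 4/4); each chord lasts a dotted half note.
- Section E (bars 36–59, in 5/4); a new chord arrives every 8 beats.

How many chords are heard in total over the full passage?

171 chords

A: 7·4 = 28 beats, 28/0.5 = 56 chords.
B: 4·6 = 24 beats, 24/0.5 = 48 chords.
C: 15·4 = 60 beats, 60/1.5 = 40 chords.
D: 9·4 = 36 beats, 36/3 = 12 chords.
E: 24·5 = 120 beats, 120/8 = 15 chords.
Total: 56 + 48 + 40 + 12 + 15 = 171.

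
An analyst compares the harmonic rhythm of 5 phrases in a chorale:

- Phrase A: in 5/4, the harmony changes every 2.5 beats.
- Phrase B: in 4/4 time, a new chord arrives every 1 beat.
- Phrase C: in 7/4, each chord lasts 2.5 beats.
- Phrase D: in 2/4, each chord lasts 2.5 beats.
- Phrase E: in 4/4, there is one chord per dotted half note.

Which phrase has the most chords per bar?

Phrase B

A: 5 beats/bar ÷ 2.5 beats/chord = 2 chords/bar.
B: 4 beats/bar ÷ 1 beat/chord = 4 chords/bar.
C: 7 beats/bar ÷ 2.5 beats/chord = 2.8 chords/bar.
D: 2 beats/bar ÷ 2.5 beats/chord = 0.8 chords/bar.
E: 4 beats/bar ÷ 3 beats/chord = 4/3 chords/bar.
Fastest is B at 4 chords/bar.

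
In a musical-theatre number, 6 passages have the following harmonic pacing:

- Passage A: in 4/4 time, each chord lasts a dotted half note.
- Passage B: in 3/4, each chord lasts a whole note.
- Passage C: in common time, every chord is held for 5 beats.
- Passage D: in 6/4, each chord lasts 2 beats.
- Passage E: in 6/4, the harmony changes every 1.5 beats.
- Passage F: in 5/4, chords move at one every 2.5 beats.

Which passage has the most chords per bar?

Passage E

A: 4/3 = 4/3 chords/bar.
B: 3/4 = 0.75 chords/bar.
C: 4/5 = 0.8 chords/bar.
D: 6/2 = 3 chords/bar.
E: 6/1.5 = 4 chords/bar.
F: 5/2.5 = 2 chords/bar.
Fastest is E at 4 chords/bar.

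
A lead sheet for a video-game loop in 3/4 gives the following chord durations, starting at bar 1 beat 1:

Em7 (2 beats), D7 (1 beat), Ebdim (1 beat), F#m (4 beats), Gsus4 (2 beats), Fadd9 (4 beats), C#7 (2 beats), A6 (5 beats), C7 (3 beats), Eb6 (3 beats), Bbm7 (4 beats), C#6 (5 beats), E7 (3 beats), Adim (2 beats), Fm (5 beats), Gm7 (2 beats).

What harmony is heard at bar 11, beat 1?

Beat 1 of bar 11 is beat (11−1)×3 + 1 = 31 overall.
Running totals: Em7 ends at 2, D7 ends at 3, Ebdim ends at 4, F#m ends at 8, Gsus4 ends at 10, Fadd9 ends at 14, C#7 ends at 16, A6 ends at 21, C7 ends at 24, Eb6 ends at 27, Bbm7 ends at 31.
Beat 31 falls within Bbm7.

Bbm7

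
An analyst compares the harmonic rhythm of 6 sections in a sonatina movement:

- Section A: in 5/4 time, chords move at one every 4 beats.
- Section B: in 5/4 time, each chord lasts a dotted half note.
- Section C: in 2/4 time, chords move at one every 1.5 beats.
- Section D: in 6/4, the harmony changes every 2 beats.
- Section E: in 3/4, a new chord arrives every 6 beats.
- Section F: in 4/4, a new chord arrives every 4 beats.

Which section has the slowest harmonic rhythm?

Section E

A: 5 beats/bar ÷ 4 beats/chord = 1.25 chords/bar.
B: 5 beats/bar ÷ 3 beats/chord = 5/3 chords/bar.
C: 2 beats/bar ÷ 1.5 beats/chord = 4/3 chords/bar.
D: 6 beats/bar ÷ 2 beats/chord = 3 chords/bar.
E: 3 beats/bar ÷ 6 beats/chord = 0.5 chords/bar.
F: 4 beats/bar ÷ 4 beats/chord = 1 chord/bar.
Slowest is E at 0.5 chords/bar.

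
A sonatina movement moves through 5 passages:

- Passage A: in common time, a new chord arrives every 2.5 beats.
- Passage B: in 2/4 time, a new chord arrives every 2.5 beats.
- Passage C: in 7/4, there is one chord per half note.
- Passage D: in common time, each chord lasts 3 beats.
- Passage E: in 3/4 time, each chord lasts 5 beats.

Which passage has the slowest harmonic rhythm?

Passage E

A: each chord is 2.5 beats in 4/4, so 1.6 per bar.
B: each chord is 2.5 beats in 2/4, so 0.8 per bar.
C: each chord is 2 beats in 7/4, so 3.5 per bar.
D: each chord is 3 beats in 4/4, so 4/3 per bar.
E: each chord is 5 beats in 3/4, so 0.6 per bar.
Slowest is E at 0.6 chords/bar.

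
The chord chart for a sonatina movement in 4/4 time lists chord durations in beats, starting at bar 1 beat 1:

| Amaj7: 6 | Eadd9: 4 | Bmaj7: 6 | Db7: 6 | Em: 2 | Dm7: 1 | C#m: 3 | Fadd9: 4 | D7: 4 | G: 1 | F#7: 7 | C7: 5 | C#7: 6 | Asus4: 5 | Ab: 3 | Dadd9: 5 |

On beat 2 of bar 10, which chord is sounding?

Beat 2 of bar 10 is beat (10−1)×4 + 2 = 38 overall.
Running totals: Amaj7 ends at 6, Eadd9 ends at 10, Bmaj7 ends at 16, Db7 ends at 22, Em ends at 24, Dm7 ends at 25, C#m ends at 28, Fadd9 ends at 32, D7 ends at 36, G ends at 37, F#7 ends at 44.
Beat 38 falls within F#7.

F#7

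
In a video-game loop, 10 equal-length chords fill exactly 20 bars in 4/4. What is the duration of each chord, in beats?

8 beats

20 bars × 4 beats/bar = 80 beats total.
80 beats ÷ 10 chords = 8 beats per chord.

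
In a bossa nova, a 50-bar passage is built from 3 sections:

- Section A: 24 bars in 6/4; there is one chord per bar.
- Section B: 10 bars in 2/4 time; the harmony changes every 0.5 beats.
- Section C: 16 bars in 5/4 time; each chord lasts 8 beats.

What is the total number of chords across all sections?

74 chords

A has 144 beats and chords last 6 each, so 24 chords.
B has 20 beats and chords last 0.5 each, so 40 chords.
C has 80 beats and chords last 8 each, so 10 chords.
Total: 24 + 40 + 10 = 74.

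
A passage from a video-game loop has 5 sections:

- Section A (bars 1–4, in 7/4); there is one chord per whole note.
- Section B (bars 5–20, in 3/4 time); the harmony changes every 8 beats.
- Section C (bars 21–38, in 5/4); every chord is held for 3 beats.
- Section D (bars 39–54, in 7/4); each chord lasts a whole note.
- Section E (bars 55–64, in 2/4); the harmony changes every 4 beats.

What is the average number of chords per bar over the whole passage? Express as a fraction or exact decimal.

A: 4 × 7 = 28 beats ÷ 4 = 7 chords.
B: 16 × 3 = 48 beats ÷ 8 = 6 chords.
C: 18 × 5 = 90 beats ÷ 3 = 30 chords.
D: 16 × 7 = 112 beats ÷ 4 = 28 chords.
E: 10 × 2 = 20 beats ÷ 4 = 5 chords.
Overall: 76 chords over 64 bars → 76/64 = 19/16 chords per bar.

19/16 chords per bar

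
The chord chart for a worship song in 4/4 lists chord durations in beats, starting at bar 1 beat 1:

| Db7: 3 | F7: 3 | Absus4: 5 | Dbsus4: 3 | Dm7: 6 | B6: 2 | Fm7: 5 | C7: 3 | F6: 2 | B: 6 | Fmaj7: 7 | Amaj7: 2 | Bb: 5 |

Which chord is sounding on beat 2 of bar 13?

Bb

Beat 2 of bar 13 is beat (13−1)×4 + 2 = 50 overall.
Running totals: Db7 ends at 3, F7 ends at 6, Absus4 ends at 11, Dbsus4 ends at 14, Dm7 ends at 20, B6 ends at 22, Fm7 ends at 27, C7 ends at 30, F6 ends at 32, B ends at 38, Fmaj7 ends at 45, Amaj7 ends at 47, Bb ends at 52.
Beat 50 falls within Bb.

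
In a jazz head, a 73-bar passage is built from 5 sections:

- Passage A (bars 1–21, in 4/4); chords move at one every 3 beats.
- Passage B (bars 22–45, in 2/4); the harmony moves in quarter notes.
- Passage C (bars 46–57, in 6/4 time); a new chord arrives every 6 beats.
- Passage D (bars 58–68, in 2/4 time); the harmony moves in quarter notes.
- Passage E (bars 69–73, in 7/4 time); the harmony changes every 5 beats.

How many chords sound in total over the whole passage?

A has 84 beats and chords last 3 each, so 28 chords.
B has 48 beats and chords last 1 each, so 48 chords.
C has 72 beats and chords last 6 each, so 12 chords.
D has 22 beats and chords last 1 each, so 22 chords.
E has 35 beats and chords last 5 each, so 7 chords.
Total: 28 + 48 + 12 + 22 + 7 = 117.

117 chords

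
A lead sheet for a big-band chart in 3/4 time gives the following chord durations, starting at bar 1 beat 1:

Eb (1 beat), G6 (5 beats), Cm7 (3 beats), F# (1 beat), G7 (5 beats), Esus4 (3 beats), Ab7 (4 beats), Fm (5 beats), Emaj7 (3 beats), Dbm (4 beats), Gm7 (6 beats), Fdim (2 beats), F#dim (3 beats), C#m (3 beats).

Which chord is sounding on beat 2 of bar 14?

Beat 2 of bar 14 is beat (14−1)×3 + 2 = 41 overall.
Running totals: Eb ends at 1, G6 ends at 6, Cm7 ends at 9, F# ends at 10, G7 ends at 15, Esus4 ends at 18, Ab7 ends at 22, Fm ends at 27, Emaj7 ends at 30, Dbm ends at 34, Gm7 ends at 40, Fdim ends at 42.
Beat 41 falls within Fdim.

Fdim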